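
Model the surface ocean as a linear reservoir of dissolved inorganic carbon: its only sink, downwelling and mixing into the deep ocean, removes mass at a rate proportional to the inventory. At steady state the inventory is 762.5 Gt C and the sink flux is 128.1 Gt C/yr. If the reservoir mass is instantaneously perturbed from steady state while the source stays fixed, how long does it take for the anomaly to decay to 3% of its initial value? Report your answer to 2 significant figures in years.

21 yr

For a linear reservoir the anomaly decays as exp(−t/τ) with τ = M/F = 762.5/128.1 = 5.952 yr.
exp(−t/τ) = 0.03 ⇒ t = −τ ln(0.03) = 5.952 × 3.507 = 20.87 yr.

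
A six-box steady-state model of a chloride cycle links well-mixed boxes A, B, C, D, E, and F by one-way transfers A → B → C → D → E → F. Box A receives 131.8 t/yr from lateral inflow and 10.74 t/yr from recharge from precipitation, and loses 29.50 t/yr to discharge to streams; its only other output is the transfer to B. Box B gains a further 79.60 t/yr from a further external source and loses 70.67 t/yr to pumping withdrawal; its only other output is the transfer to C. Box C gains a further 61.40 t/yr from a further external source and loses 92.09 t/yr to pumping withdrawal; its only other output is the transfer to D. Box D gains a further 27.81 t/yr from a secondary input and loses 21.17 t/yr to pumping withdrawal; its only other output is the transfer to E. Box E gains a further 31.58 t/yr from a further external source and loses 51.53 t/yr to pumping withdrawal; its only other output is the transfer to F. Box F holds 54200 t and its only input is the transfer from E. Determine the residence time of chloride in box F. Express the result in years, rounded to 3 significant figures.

695 yr

Box A: F(A→B) = (131.8 + 10.74) − 29.50 = 113.04 t/yr.
Box B: F(B→C) = (113.04 + 79.60) − 70.67 = 121.97 t/yr.
Box C: F(C→D) = (121.97 + 61.40) − 92.09 = 91.280 t/yr.
Box D: F(D→E) = (91.280 + 27.81) − 21.17 = 97.920 t/yr.
Box E: F(E→F) = (97.920 + 31.58) − 51.53 = 77.970 t/yr.
Box F throughput = its input = 77.970 t/yr; τ = 54200 / 77.970 = 695.1 yr.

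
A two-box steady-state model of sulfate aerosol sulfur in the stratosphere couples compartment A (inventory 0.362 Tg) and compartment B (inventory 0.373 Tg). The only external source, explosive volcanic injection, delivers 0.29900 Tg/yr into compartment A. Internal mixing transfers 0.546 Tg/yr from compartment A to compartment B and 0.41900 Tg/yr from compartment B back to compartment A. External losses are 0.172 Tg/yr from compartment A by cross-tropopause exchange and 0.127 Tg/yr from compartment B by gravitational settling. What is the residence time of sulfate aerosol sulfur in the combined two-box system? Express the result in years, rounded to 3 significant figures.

2.46 yr

Treat the two boxes together as one reservoir: the mixing fluxes between them are internal recycling, so τ = ΣM / Σ(external losses).
M_total = 0.362 + 0.373 = 0.73500 Tg.
ΣF_external_out = 0.172 + 0.127 = 0.29900 Tg/yr.
τ = M_total / ΣF_ext = 0.73500 / 0.29900 = 2.458 yr.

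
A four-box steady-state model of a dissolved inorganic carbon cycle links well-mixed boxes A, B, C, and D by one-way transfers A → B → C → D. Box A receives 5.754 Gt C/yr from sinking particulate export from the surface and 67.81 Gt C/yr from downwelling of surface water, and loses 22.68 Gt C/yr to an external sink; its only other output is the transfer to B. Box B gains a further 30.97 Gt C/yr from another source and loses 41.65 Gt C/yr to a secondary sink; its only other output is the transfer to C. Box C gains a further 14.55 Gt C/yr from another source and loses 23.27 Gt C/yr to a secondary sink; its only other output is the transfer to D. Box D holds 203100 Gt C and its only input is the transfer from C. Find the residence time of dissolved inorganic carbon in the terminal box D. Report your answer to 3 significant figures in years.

6450 yr

Box A: F(A→B) = (5.754 + 67.81) − 22.68 = 50.884 Gt C/yr.
Box B: F(B→C) = (50.884 + 30.97) − 41.65 = 40.204 Gt C/yr.
Box C: F(C→D) = (40.204 + 14.55) − 23.27 = 31.484 Gt C/yr.
Box D throughput = its input = 31.484 Gt C/yr; τ = 203100 / 31.484 = 6451 yr.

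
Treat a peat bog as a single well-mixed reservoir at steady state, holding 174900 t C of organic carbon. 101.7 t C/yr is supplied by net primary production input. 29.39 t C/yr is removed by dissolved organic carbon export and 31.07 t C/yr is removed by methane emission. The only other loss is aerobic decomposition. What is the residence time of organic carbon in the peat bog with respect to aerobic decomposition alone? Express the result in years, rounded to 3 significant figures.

4240 yr

At steady state ΣF_in = ΣF_out.
ΣF_in = 101.70 t C/yr.
Aerobic decomposition flux = ΣF_in − (29.39 + 31.07) = 101.70 − 60.46 = 41.24 t C/yr.
τ = M / F = 174900 / 41.24 = 4241 yr.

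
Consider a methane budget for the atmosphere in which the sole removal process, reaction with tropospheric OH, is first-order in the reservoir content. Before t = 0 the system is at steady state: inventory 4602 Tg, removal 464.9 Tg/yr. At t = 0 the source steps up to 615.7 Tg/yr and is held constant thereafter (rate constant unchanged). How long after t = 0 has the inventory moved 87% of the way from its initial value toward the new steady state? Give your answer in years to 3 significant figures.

τ = M₀/F₀ = 4602/464.9 = 9.899 yr.
The remaining gap fraction is e^(−t/τ); 87% covered ⇒ e^(−t/τ) = 0.130.
t = −τ ln(0.130) = 9.899 × 2.040 = 20.20 yr.

20.2 yr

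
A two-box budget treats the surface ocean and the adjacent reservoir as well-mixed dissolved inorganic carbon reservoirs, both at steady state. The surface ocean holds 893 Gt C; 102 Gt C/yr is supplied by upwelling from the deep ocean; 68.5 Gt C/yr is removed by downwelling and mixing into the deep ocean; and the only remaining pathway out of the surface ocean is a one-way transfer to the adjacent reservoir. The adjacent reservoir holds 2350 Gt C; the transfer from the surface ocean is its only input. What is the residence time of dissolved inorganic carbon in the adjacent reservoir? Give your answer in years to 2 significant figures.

70 yr

Balance the surface ocean: ΣF_in = 102.00 Gt C/yr.
Transfer to the adjacent reservoir = ΣF_in − (68.5) = 33.500 Gt C/yr.
At steady state the output of the adjacent reservoir equals its input, 33.500 Gt C/yr.
τ = M / F = 2350 / 33.500 = 70.15 yr.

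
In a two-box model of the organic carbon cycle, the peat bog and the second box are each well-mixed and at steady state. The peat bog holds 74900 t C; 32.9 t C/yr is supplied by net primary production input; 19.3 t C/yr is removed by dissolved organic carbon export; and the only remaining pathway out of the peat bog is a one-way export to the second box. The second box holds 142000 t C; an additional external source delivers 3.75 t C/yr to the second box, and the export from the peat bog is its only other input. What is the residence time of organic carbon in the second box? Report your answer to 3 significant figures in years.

Balance the peat bog: ΣF_in = 32.900 t C/yr.
Export to the second box = ΣF_in − (19.3) = 13.600 t C/yr.
Total input to the second box = 13.600 + 3.75 = 17.350 t C/yr; at steady state this equals its total output.
τ = M / F = 142000 / 17.350 = 8184 yr.

8180 yr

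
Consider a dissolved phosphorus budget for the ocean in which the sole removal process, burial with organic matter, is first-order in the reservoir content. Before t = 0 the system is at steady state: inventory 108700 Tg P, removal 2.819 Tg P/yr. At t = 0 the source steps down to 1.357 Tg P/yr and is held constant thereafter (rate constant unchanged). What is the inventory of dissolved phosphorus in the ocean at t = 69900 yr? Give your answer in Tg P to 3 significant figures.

61500 Tg P

τ = M₀/F₀ = 108700/2.819 = 38560 yr; rate constant k = 1/τ.
New steady state M_∞ = F₁/k = F₁·τ = 1.357 × 38560 = 52326 Tg P.
M(t) = M_∞ + (M₀ − M_∞)·e^(−t/τ); t/τ = 69900/38560 = 1.813, so e^(−t/τ) = 0.1632.
M(t) = 52326 + 56370 × 0.1632 = 61526 Tg P.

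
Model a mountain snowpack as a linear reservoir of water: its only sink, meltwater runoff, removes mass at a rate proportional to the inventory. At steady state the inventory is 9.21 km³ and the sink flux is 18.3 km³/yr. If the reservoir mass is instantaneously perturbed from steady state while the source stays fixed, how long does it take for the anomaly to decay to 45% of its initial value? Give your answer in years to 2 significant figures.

For a linear reservoir the anomaly decays as exp(−t/τ) with τ = M/F = 9.21/18.3 = 0.5033 yr.
exp(−t/τ) = 0.45 ⇒ t = −τ ln(0.45) = 0.5033 × 0.7985 = 0.4019 yr.

0.40 yr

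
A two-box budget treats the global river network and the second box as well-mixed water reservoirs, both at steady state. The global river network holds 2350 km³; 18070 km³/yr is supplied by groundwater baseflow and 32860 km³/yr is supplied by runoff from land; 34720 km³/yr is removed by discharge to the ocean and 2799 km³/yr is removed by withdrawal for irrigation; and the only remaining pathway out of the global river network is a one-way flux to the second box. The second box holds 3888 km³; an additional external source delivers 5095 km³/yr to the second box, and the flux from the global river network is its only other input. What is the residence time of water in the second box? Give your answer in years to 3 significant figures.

Balance the global river network: ΣF_in = 18070 + 32860 = 50930 km³/yr.
Flux to the second box = ΣF_in − (34720 + 2799) = 13411 km³/yr.
Total input to the second box = 13411 + 5095 = 18506 km³/yr; at steady state this equals its total output.
τ = M / F = 3888 / 18506 = 0.2101 yr.

0.210 yr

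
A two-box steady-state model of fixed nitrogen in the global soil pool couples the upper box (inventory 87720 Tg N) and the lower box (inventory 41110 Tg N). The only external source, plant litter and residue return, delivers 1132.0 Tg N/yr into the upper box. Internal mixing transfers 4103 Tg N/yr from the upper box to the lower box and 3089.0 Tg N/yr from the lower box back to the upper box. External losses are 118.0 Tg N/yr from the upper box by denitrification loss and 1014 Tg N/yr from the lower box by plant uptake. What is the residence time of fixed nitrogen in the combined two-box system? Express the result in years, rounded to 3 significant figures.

114 yr

Treat the two boxes together as one reservoir: the mixing fluxes between them are internal recycling, so τ = ΣM / Σ(external losses).
M_total = 87720 + 41110 = 128830 Tg N.
ΣF_external_out = 118.0 + 1014 = 1132.0 Tg N/yr.
τ = M_total / ΣF_ext = 128830 / 1132.0 = 113.8 yr.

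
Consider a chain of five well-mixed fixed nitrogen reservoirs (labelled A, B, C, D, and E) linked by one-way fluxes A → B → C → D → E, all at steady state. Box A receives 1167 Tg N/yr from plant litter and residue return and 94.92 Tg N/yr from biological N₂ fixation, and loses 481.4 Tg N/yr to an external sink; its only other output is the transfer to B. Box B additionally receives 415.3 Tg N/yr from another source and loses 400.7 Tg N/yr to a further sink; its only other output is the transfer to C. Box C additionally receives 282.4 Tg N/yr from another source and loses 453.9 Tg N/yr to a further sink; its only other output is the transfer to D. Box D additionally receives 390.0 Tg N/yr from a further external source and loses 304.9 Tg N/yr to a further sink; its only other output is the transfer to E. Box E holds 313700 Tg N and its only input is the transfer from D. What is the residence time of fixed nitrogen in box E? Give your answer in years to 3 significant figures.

443 yr

Box A: F(A→B) = (1167 + 94.92) − 481.4 = 780.52 Tg N/yr.
Box B: F(B→C) = (780.52 + 415.3) − 400.7 = 795.12 Tg N/yr.
Box C: F(C→D) = (795.12 + 282.4) − 453.9 = 623.62 Tg N/yr.
Box D: F(D→E) = (623.62 + 390.0) − 304.9 = 708.72 Tg N/yr.
Box E throughput = its input = 708.72 Tg N/yr; τ = 313700 / 708.72 = 442.6 yr.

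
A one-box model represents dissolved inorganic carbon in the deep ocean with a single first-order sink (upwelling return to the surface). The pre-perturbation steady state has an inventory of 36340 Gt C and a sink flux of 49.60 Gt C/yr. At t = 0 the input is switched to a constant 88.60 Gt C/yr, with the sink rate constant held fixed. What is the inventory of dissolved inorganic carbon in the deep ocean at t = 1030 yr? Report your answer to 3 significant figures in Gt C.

The sink rate constant is k = F₀/M₀ = 49.60/36340 = 0.001365 yr⁻¹.
Solving dM/dt = F₁ − kM with M(0) = M₀ gives M(t) = F₁/k + (M₀ − F₁/k)·e^(−kt).
F₁/k = 88.60/0.001365 = 64914 Gt C; kt = 0.001365 × 1030 = 1.406, e^(−kt) = 0.2452.
M(1030) = 64914 + (36340 − 64914) × 0.2452 = 64914 − 7005 = 57909 Gt C.

57900 Gt C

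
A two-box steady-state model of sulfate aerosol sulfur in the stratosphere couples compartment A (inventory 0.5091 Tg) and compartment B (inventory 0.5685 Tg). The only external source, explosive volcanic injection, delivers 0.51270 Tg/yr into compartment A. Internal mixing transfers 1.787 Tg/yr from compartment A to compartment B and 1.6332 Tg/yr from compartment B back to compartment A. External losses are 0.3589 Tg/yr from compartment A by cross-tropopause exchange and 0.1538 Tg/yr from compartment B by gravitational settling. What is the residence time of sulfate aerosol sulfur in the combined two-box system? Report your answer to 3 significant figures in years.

2.10 yr

For the system as a whole, the A↔B exchange is internal and contributes nothing to the throughput; only the external sinks remove mass.
M_total = 0.5091 + 0.5685 = 1.0776 Tg.
ΣF_external_out = 0.3589 + 0.1538 = 0.51270 Tg/yr.
τ = M_total / ΣF_ext = 1.0776 / 0.51270 = 2.102 yr.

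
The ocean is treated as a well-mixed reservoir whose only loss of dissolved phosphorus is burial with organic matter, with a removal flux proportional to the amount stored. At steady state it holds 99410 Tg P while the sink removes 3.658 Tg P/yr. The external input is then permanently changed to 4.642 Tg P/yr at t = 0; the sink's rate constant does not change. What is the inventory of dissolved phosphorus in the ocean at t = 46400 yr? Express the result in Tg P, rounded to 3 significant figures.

121000 Tg P

τ = M₀/F₀ = 99410/3.658 = 27180 yr; rate constant k = 1/τ.
New steady state M_∞ = F₁/k = F₁·τ = 4.642 × 27180 = 126150 Tg P.
M(t) = M_∞ + (M₀ − M_∞)·e^(−t/τ); t/τ = 46400/27180 = 1.707, so e^(−t/τ) = 0.1813.
M(t) = 126150 − 26740 × 0.1813 = 121300 Tg P.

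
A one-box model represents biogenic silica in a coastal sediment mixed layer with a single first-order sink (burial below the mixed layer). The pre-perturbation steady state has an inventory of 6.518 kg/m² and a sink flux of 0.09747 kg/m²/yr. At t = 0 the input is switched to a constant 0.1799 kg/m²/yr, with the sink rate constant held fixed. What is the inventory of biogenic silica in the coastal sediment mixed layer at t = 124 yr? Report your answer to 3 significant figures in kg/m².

Residence time τ = M₀/F₀ = 66.87 yr. The eventual steady state is M_∞ = M₀·(F₁/F₀) = 6.518 × 0.1799/0.09747 = 12.030 kg/m².
The anomaly ΔM(t) = M(t) − M_∞ decays as ΔM₀·e^(−t/τ) with ΔM₀ = 6.518 − 12.030 = −5.512 kg/m².
At t = 124 yr, e^(−t/τ) = e^(−1.854) = 0.1566, so ΔM = −0.8630 kg/m² and M = 12.030 − 0.8630 = 11.167 kg/m².

11.2 kg/m²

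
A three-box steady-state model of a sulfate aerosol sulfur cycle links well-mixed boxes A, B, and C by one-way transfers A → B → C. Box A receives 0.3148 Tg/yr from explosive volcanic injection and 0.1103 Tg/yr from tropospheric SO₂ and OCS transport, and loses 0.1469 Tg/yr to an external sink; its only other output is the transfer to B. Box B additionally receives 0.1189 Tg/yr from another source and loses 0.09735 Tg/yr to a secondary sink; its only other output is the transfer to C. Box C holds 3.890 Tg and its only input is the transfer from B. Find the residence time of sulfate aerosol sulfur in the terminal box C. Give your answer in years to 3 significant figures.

13.0 yr

Box A: F(A→B) = (0.3148 + 0.1103) − 0.1469 = 0.27820 Tg/yr.
Box B: F(B→C) = (0.27820 + 0.1189) − 0.09735 = 0.29975 Tg/yr.
Box C throughput = its input = 0.29975 Tg/yr; τ = 3.890 / 0.29975 = 12.98 yr.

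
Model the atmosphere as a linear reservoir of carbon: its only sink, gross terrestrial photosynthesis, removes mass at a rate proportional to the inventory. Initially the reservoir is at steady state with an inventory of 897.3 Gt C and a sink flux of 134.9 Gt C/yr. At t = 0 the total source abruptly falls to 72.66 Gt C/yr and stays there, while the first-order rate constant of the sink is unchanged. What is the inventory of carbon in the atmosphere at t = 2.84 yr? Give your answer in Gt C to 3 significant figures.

753 Gt C

Residence time τ = M₀/F₀ = 6.652 yr. The eventual steady state is M_∞ = M₀·(F₁/F₀) = 897.3 × 72.66/134.9 = 483.30 Gt C.
The anomaly ΔM(t) = M(t) − M_∞ decays as ΔM₀·e^(−t/τ) with ΔM₀ = 897.3 − 483.30 = 414.0 Gt C.
At t = 2.84 yr, e^(−t/τ) = e^(−0.4270) = 0.6525, so ΔM = 270.1 Gt C and M = 483.30 + 270.1 = 753.43 Gt C.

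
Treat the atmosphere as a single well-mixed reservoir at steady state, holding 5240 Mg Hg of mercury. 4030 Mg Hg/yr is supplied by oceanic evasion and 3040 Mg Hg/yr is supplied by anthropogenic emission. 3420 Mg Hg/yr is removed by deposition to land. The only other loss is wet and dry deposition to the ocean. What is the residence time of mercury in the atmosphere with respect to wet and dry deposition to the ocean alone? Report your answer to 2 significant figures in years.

1.4 yr

At steady state ΣF_in = ΣF_out.
ΣF_in = 4030 + 3040 = 7070.0 Mg Hg/yr.
Wet and dry deposition to the ocean flux = ΣF_in − (3420) = 7070.0 − 3420 = 3650 Mg Hg/yr.
τ = M / F = 5240 / 3650 = 1.436 yr.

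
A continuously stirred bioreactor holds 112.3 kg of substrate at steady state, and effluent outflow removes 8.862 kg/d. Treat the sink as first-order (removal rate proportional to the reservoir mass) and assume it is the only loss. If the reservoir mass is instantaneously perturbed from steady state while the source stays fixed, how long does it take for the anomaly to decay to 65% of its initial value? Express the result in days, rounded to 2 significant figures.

For a linear reservoir the anomaly decays as exp(−t/τ) with τ = M/F = 112.3/8.862 = 12.67 d.
exp(−t/τ) = 0.65 ⇒ t = −τ ln(0.65) = 12.67 × 0.4308 = 5.459 d.

5.5 d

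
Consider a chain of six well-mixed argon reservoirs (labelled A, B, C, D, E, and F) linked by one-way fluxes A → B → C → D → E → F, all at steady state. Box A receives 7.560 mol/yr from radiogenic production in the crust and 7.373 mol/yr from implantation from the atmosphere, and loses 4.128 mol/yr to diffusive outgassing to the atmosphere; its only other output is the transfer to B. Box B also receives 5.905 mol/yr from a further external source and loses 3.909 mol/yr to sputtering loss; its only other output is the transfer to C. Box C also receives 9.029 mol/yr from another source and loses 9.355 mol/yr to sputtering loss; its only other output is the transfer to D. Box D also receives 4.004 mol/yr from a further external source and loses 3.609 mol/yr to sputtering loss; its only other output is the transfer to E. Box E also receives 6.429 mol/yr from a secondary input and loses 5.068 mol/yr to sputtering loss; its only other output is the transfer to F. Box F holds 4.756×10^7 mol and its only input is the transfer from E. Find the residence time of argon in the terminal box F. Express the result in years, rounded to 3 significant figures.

3.34×10^6 yr

Box A: F(A→B) = (7.560 + 7.373) − 4.128 = 10.805 mol/yr.
Box B: F(B→C) = (10.805 + 5.905) − 3.909 = 12.801 mol/yr.
Box C: F(C→D) = (12.801 + 9.029) − 9.355 = 12.475 mol/yr.
Box D: F(D→E) = (12.475 + 4.004) − 3.609 = 12.870 mol/yr.
Box E: F(E→F) = (12.870 + 6.429) − 5.068 = 14.231 mol/yr.
Box F throughput = its input = 14.231 mol/yr; τ = 4.756×10^7 / 14.231 = 3.342×10^6 yr.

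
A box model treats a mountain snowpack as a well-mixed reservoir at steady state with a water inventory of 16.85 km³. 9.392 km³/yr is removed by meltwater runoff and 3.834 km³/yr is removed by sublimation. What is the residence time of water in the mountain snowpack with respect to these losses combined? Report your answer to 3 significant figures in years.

Total removal = 9.392 + 3.834 = 13.226 km³/yr.
τ = M / ΣF_out = 16.85 / 13.226 = 1.274 yr.

1.27 yr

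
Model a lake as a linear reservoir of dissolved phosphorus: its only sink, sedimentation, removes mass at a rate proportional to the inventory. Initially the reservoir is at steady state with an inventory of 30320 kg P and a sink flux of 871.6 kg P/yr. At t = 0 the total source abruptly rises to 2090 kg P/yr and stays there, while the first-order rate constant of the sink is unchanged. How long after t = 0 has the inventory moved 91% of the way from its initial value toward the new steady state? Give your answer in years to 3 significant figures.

τ = M₀/F₀ = 30320/871.6 = 34.79 yr.
The remaining gap fraction is e^(−t/τ); 91% covered ⇒ e^(−t/τ) = 0.0900.
t = −τ ln(0.0900) = 34.79 × 2.408 = 83.76 yr.

83.8 yr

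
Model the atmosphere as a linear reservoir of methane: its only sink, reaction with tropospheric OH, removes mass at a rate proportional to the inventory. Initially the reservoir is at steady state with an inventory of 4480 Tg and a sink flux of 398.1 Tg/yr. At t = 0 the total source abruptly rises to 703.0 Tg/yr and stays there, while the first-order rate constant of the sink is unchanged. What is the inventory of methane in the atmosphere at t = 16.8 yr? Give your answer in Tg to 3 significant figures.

7140 Tg

Residence time τ = M₀/F₀ = 11.25 yr. The eventual steady state is M_∞ = M₀·(F₁/F₀) = 4480 × 703.0/398.1 = 7911.2 Tg.
The anomaly ΔM(t) = M(t) − M_∞ decays as ΔM₀·e^(−t/τ) with ΔM₀ = 4480 − 7911.2 = −3431 Tg.
At t = 16.8 yr, e^(−t/τ) = e^(−1.493) = 0.2247, so ΔM = −771.1 Tg and M = 7911.2 − 771.1 = 7140.1 Tg.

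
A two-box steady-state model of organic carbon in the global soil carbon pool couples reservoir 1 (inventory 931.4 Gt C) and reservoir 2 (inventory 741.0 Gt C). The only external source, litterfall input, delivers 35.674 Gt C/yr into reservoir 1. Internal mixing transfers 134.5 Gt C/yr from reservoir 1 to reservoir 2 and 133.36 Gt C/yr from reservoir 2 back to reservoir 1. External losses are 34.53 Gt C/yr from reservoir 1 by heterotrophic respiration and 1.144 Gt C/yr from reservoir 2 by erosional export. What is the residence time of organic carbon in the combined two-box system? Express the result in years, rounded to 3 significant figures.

Treat the two boxes together as one reservoir: the mixing fluxes between them are internal recycling, so τ = ΣM / Σ(external losses).
M_total = 931.4 + 741.0 = 1672.4 Gt C.
ΣF_external_out = 34.53 + 1.144 = 35.674 Gt C/yr.
τ = M_total / ΣF_ext = 1672.4 / 35.674 = 46.88 yr.

46.9 yr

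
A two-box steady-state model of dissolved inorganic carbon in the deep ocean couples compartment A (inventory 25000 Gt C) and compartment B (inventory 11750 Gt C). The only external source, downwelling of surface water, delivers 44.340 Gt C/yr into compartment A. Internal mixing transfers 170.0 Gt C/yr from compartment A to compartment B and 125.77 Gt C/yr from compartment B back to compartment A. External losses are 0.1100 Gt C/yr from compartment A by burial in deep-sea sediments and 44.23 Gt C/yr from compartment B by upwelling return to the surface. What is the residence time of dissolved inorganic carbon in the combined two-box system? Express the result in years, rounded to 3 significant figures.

829 yr

For the system as a whole, the A↔B exchange is internal and contributes nothing to the throughput; only the external sinks remove mass.
M_total = 25000 + 11750 = 36750 Gt C.
ΣF_external_out = 0.1100 + 44.23 = 44.340 Gt C/yr.
τ = M_total / ΣF_ext = 36750 / 44.340 = 828.8 yr.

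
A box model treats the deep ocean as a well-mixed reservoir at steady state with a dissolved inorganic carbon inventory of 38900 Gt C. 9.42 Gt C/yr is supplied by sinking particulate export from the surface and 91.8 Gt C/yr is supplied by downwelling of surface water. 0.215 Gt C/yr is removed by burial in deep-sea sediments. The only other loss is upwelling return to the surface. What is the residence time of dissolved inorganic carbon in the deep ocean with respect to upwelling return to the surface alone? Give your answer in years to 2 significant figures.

390 yr

At steady state ΣF_in = ΣF_out.
ΣF_in = 9.42 + 91.8 = 101.22 Gt C/yr.
Upwelling return to the surface flux = ΣF_in − (0.215) = 101.22 − 0.2150 = 101.0 Gt C/yr.
τ = M / F = 38900 / 101.0 = 385.1 yr.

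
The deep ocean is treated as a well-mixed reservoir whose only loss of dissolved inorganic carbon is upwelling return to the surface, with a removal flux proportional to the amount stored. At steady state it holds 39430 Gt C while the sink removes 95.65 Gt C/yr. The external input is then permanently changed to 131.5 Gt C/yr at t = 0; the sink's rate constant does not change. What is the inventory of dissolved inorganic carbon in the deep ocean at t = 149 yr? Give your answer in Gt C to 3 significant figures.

τ = M₀/F₀ = 39430/95.65 = 412.2 yr; rate constant k = 1/τ.
New steady state M_∞ = F₁/k = F₁·τ = 131.5 × 412.2 = 54209 Gt C.
M(t) = M_∞ + (M₀ − M_∞)·e^(−t/τ); t/τ = 149/412.2 = 0.3614, so e^(−t/τ) = 0.6967.
M(t) = 54209 − 14780 × 0.6967 = 43913 Gt C.

43900 Gt C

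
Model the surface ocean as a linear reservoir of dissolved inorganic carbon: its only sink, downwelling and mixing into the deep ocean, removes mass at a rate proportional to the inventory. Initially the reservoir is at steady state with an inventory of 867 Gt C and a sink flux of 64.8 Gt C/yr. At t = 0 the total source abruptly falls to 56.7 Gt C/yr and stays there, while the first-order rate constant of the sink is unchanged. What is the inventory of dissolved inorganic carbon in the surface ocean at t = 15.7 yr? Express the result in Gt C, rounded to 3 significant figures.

The sink rate constant is k = F₀/M₀ = 64.8/867 = 0.07474 yr⁻¹.
Solving dM/dt = F₁ − kM with M(0) = M₀ gives M(t) = F₁/k + (M₀ − F₁/k)·e^(−kt).
F₁/k = 56.7/0.07474 = 758.62 Gt C; kt = 0.07474 × 15.7 = 1.173, e^(−kt) = 0.3093.
M(15.7) = 758.62 + (867 − 758.62) × 0.3093 = 758.62 + 33.52 = 792.15 Gt C.

792 Gt C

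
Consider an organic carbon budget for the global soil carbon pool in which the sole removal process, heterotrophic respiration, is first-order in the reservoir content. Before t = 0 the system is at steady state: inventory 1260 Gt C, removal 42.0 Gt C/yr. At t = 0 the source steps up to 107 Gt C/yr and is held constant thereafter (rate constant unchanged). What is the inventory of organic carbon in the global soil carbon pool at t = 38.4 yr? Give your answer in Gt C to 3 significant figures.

2670 Gt C

The sink rate constant is k = F₀/M₀ = 42.0/1260 = 0.03333 yr⁻¹.
Solving dM/dt = F₁ − kM with M(0) = M₀ gives M(t) = F₁/k + (M₀ − F₁/k)·e^(−kt).
F₁/k = 107/0.03333 = 3210.0 Gt C; kt = 0.03333 × 38.4 = 1.280, e^(−kt) = 0.2780.
M(38.4) = 3210.0 + (1260 − 3210.0) × 0.2780 = 3210.0 − 542.2 = 2667.8 Gt C.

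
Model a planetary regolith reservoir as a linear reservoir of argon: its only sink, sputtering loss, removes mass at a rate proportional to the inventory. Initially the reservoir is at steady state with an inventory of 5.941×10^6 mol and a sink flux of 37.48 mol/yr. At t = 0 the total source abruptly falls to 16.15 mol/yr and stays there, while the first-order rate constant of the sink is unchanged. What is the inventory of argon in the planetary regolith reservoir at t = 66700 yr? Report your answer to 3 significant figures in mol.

4.78×10^6 mol

Residence time τ = M₀/F₀ = 158500 yr. The eventual steady state is M_∞ = M₀·(F₁/F₀) = 5.941×10^6 × 16.15/37.48 = 2.5600×10^6 mol.
The anomaly ΔM(t) = M(t) − M_∞ decays as ΔM₀·e^(−t/τ) with ΔM₀ = 5.941×10^6 − 2.5600×10^6 = 3.381×10^6 mol.
At t = 66700 yr, e^(−t/τ) = e^(−0.4208) = 0.6565, so ΔM = 2.220×10^6 mol and M = 2.5600×10^6 + 2.220×10^6 = 4.7797×10^6 mol.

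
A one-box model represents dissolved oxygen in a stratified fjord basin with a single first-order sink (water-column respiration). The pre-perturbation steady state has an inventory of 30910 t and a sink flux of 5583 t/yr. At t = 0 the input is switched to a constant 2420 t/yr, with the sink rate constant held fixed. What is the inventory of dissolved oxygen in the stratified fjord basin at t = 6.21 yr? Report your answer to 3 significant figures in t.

τ = M₀/F₀ = 30910/5583 = 5.536 yr; rate constant k = 1/τ.
New steady state M_∞ = F₁/k = F₁·τ = 2420 × 5.536 = 13398 t.
M(t) = M_∞ + (M₀ − M_∞)·e^(−t/τ); t/τ = 6.21/5.536 = 1.122, so e^(−t/τ) = 0.3257.
M(t) = 13398 + 17510 × 0.3257 = 19102 t.

19100 t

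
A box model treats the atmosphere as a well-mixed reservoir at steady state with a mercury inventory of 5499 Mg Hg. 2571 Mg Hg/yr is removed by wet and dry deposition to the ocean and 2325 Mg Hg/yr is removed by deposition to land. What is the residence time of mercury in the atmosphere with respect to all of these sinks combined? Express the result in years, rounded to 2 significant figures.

Total removal flux = 2571 + 2325 = 4896.0 Mg Hg/yr.
τ = M / ΣF_out = 5499 / 4896.0 = 1.123 yr.

1.1 yr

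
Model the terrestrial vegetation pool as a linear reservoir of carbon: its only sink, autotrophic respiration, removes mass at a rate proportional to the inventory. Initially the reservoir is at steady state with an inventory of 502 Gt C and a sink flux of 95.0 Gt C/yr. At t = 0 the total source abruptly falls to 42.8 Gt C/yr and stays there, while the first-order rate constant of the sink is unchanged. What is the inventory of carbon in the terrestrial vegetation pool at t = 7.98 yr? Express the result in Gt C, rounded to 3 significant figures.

τ = M₀/F₀ = 502/95.0 = 5.284 yr; rate constant k = 1/τ.
New steady state M_∞ = F₁/k = F₁·τ = 42.8 × 5.284 = 226.16 Gt C.
M(t) = M_∞ + (M₀ − M_∞)·e^(−t/τ); t/τ = 7.98/5.284 = 1.510, so e^(−t/τ) = 0.2209.
M(t) = 226.16 + 275.8 × 0.2209 = 287.09 Gt C.

287 Gt C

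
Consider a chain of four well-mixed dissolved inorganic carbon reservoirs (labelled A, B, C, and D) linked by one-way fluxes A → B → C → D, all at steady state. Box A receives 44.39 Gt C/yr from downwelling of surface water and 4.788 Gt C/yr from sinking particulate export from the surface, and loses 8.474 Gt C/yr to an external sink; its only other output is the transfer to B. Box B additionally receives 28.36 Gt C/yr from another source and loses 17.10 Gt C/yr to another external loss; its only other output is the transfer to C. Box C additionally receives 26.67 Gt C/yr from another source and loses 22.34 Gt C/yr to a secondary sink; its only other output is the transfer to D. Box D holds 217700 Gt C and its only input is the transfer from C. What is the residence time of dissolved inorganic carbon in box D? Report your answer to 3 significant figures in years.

Box A: F(A→B) = (44.39 + 4.788) − 8.474 = 40.704 Gt C/yr.
Box B: F(B→C) = (40.704 + 28.36) − 17.10 = 51.964 Gt C/yr.
Box C: F(C→D) = (51.964 + 26.67) − 22.34 = 56.294 Gt C/yr.
Box D throughput = its input = 56.294 Gt C/yr; τ = 217700 / 56.294 = 3867 yr.

3870 yr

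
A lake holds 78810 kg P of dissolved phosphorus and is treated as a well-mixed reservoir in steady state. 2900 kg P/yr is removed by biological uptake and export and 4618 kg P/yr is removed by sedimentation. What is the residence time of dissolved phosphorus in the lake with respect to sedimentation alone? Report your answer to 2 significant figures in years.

17 yr

Residence time with respect to a single sink: τ = M / F_sink.
τ = 78810 / 4618 = 17.07 yr.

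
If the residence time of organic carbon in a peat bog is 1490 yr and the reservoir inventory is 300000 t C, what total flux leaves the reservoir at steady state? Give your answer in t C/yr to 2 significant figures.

F = M / τ = 300000 / 1490 = 201.3 t C/yr.

200 t C/yr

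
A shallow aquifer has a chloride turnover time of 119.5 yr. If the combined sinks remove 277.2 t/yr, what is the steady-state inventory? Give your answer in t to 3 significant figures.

33100 t

τ = M/F ⇒ M = τ × F = 119.5 × 277.2 = 33130 t.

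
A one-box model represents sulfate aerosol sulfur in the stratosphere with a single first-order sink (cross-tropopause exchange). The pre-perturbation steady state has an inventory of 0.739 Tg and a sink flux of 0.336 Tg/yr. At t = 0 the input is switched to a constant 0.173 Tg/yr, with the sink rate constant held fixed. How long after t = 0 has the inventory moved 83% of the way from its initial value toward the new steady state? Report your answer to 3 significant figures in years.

3.90 yr

τ = M₀/F₀ = 0.739/0.336 = 2.199 yr.
The remaining gap fraction is e^(−t/τ); 83% covered ⇒ e^(−t/τ) = 0.170.
t = −τ ln(0.170) = 2.199 × 1.772 = 3.897 yr.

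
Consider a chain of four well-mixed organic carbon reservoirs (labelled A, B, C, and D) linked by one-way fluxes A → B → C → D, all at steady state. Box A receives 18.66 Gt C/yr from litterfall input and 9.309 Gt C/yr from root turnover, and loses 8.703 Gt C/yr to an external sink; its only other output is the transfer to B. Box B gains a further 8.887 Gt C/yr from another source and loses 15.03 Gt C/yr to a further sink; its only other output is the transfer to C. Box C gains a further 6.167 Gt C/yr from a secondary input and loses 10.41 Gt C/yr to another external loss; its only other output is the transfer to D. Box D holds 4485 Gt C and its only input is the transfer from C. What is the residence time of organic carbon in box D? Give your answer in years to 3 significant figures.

505 yr

Box A: F(A→B) = (18.66 + 9.309) − 8.703 = 19.266 Gt C/yr.
Box B: F(B→C) = (19.266 + 8.887) − 15.03 = 13.123 Gt C/yr.
Box C: F(C→D) = (13.123 + 6.167) − 10.41 = 8.8800 Gt C/yr.
Box D throughput = its input = 8.8800 Gt C/yr; τ = 4485 / 8.8800 = 505.1 yr.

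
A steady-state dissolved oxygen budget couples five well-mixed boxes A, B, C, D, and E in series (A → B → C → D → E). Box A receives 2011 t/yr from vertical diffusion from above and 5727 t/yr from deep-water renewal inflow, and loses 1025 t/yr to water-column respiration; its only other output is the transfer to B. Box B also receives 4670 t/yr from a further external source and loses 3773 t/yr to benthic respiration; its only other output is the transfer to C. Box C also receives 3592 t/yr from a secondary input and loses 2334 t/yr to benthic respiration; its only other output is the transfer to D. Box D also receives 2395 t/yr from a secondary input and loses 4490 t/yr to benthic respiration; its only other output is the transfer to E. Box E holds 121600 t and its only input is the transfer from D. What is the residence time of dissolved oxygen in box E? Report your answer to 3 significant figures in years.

Box A: F(A→B) = (2011 + 5727) − 1025 = 6713.0 t/yr.
Box B: F(B→C) = (6713.0 + 4670) − 3773 = 7610.0 t/yr.
Box C: F(C→D) = (7610.0 + 3592) − 2334 = 8868.0 t/yr.
Box D: F(D→E) = (8868.0 + 2395) − 4490 = 6773.0 t/yr.
Box E throughput = its input = 6773.0 t/yr; τ = 121600 / 6773.0 = 17.95 yr.

18.0 yr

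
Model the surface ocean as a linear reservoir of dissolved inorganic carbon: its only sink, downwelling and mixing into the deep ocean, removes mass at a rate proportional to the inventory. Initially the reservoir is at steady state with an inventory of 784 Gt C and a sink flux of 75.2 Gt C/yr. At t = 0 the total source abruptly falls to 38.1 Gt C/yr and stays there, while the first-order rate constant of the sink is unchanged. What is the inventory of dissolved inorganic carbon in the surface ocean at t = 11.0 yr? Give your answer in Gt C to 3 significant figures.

Residence time τ = M₀/F₀ = 10.43 yr. The eventual steady state is M_∞ = M₀·(F₁/F₀) = 784 × 38.1/75.2 = 397.21 Gt C.
The anomaly ΔM(t) = M(t) − M_∞ decays as ΔM₀·e^(−t/τ) with ΔM₀ = 784 − 397.21 = 386.8 Gt C.
At t = 11.0 yr, e^(−t/τ) = e^(−1.055) = 0.3482, so ΔM = 134.7 Gt C and M = 397.21 + 134.7 = 531.88 Gt C.

532 Gt C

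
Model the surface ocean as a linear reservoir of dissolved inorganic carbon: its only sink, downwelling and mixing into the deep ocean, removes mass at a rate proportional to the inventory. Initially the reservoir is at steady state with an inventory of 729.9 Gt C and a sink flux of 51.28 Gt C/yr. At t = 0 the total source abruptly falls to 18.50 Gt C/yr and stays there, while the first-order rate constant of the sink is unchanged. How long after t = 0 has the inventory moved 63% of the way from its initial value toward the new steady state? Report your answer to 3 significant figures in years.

14.2 yr

τ = M₀/F₀ = 729.9/51.28 = 14.23 yr.
The remaining gap fraction is e^(−t/τ); 63% covered ⇒ e^(−t/τ) = 0.370.
t = −τ ln(0.370) = 14.23 × 0.9943 = 14.15 yr.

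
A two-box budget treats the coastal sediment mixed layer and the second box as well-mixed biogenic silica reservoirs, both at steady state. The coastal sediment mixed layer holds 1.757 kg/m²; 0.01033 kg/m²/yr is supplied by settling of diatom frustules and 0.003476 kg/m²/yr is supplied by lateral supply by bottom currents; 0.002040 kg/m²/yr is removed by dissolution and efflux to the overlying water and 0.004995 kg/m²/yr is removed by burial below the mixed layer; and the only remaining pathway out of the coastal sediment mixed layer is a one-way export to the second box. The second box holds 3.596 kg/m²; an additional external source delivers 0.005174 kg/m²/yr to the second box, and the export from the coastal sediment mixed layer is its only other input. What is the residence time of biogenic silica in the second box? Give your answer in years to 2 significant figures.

300 yr

Balance the coastal sediment mixed layer: ΣF_in = 0.01033 + 0.003476 = 0.013806 kg/m²/yr.
Export to the second box = ΣF_in − (0.002040 + 0.004995) = 0.0067710 kg/m²/yr.
Total input to the second box = 0.0067710 + 0.005174 = 0.011945 kg/m²/yr; at steady state this equals its total output.
τ = M / F = 3.596 / 0.011945 = 301.0 yr.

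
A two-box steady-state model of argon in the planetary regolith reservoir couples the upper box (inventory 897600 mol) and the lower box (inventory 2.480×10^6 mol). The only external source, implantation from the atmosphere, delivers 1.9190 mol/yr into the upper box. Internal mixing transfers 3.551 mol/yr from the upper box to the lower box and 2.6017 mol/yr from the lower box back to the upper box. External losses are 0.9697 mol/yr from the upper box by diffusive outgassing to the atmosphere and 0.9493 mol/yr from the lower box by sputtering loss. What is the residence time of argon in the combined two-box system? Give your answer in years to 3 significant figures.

Treat the two boxes together as one reservoir: the mixing fluxes between them are internal recycling, so τ = ΣM / Σ(external losses).
M_total = 897600 + 2.480×10^6 = 3.3776×10^6 mol.
ΣF_external_out = 0.9697 + 0.9493 = 1.9190 mol/yr.
τ = M_total / ΣF_ext = 3.3776×10^6 / 1.9190 = 1.760×10^6 yr.

1.76×10^6 yr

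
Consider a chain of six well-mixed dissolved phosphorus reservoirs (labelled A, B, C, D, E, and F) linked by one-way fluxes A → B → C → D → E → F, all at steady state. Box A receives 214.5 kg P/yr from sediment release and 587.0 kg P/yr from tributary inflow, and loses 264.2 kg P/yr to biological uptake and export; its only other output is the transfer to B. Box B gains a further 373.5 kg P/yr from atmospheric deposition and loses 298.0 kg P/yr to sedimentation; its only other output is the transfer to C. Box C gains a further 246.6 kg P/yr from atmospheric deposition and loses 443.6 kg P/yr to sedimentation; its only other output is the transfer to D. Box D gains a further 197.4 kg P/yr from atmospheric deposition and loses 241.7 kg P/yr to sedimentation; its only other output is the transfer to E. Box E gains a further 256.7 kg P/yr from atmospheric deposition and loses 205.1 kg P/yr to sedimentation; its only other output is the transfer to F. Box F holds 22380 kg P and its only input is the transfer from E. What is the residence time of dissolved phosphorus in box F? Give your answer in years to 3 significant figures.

Box A: F(A→B) = (214.5 + 587.0) − 264.2 = 537.30 kg P/yr.
Box B: F(B→C) = (537.30 + 373.5) − 298.0 = 612.80 kg P/yr.
Box C: F(C→D) = (612.80 + 246.6) − 443.6 = 415.80 kg P/yr.
Box D: F(D→E) = (415.80 + 197.4) − 241.7 = 371.50 kg P/yr.
Box E: F(E→F) = (371.50 + 256.7) − 205.1 = 423.10 kg P/yr.
Box F throughput = its input = 423.10 kg P/yr; τ = 22380 / 423.10 = 52.90 yr.

52.9 yr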